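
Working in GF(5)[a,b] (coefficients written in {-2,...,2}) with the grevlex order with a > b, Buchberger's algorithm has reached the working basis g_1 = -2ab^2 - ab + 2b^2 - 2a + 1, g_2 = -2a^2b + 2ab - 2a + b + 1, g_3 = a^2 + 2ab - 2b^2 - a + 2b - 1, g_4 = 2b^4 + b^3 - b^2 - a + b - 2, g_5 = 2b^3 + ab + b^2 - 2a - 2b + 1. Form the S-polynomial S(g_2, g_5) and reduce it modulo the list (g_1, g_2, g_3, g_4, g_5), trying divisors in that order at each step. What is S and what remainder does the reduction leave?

lcm(LM(g_2), LM(g_5)) = a^2b^3.
S = (lcm/LT(g_2))·g_2 − (lcm/LT(g_5))·g_5 = 2a^3b + 2a^2b^2 - ab^3 + a^3 + a^2b + ab^2 + 2b^3 + 2a^2 + 2b^2.
Reduce S modulo (g_1, g_2, g_3, g_4, g_5) in that order:
  leading term a^3b: subtract (-a)·g_2 from 2a^3b + 2a^2b^2 - ab^3 + a^3 + a^2b + ab^2 + 2b^3 + 2a^2 + 2b^2 → 2a^2b^2 - ab^3 + a^3 - 2a^2b + ab^2 + 2b^3 + ab + 2b^2 + a
  leading term a^2b^2: subtract (-a)·g_1 from 2a^2b^2 - ab^3 + a^3 - 2a^2b + ab^2 + 2b^3 + ab + 2b^2 + a → -ab^3 + a^3 + 2a^2b - 2ab^2 + 2b^3 - 2a^2 + ab + 2b^2 + 2a
  leading term ab^3: subtract (-2b)·g_1 from -ab^3 + a^3 + 2a^2b - 2ab^2 + 2b^3 - 2a^2 + ab + 2b^2 + 2a → a^3 + 2a^2b + ab^2 + b^3 - 2a^2 + 2ab + 2b^2 + 2a + 2b
  leading term a^3: subtract (a)·g_3 from a^3 + 2a^2b + ab^2 + b^3 - 2a^2 + 2ab + 2b^2 + 2a + 2b → -2ab^2 + b^3 - a^2 + 2b^2 - 2a + 2b
  leading term ab^2: subtract (1)·g_1 from -2ab^2 + b^3 - a^2 + 2b^2 - 2a + 2b → b^3 - a^2 + ab + 2b - 1
  leading term b^3: subtract (-2)·g_5 from b^3 - a^2 + ab + 2b - 1 → -a^2 - 2ab + 2b^2 + a - 2b + 1
  leading term a^2: subtract (-1)·g_3 from -a^2 - 2ab + 2b^2 + a - 2b + 1 → 0
The remainder is 0, so this S-polynomial contributes no new basis element.

S(g_2, g_5) = 2a^3b + 2a^2b^2 - ab^3 + a^3 + a^2b + ab^2 + 2b^3 + 2a^2 + 2b^2; remainder on division = 0.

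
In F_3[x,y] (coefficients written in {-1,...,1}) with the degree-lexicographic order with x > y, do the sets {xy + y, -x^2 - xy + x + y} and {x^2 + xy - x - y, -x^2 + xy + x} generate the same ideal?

Since reduced Gröbner bases are canonical representatives of ideals under a given ordering, it suffices to compute and compare them.
Buchberger on the first generating set:
f_1 = xy + y, LT = xy.
f_2 = -x^2 - xy + x + y, LT = x^2.

S(f_1,f_2): lcm = x^2y. S = -xy^2 - xy + y^2.
  reduce S modulo (f_1, f_2):
  remainder -y^2 + y ≠ 0; add g_3 = -y^2 + y to the basis.

The other S-polynomials (S(f_1,g_3), S(f_2,g_3)) all reduce to 0 modulo the current basis, so we have a Gröbner basis.
Inter-reduce: drop elements whose leading term is divisible by another's, tail-reduce, and make monic.
Reduced Gröbner basis: {x^2 - x + y, xy + y, y^2 - y}.

Buchberger on the second generating set:
h_1 = x^2 + xy - x - y, LT = x^2.
h_2 = -x^2 + xy + x, LT = x^2.

S(h_1,h_2): lcm = x^2. S = -xy - y.
  reduce S modulo (h_1, h_2):
  remainder -xy - y ≠ 0; add k_3 = -xy - y to the basis.

S(h_1,k_3): lcm = x^2y. S = xy^2 + xy - y^2.
  reduce S modulo (h_1, h_2, k_3):
  remainder y^2 - y ≠ 0; add k_4 = y^2 - y to the basis.

The other S-polynomials (S(h_2,k_3), S(h_1,k_4), S(h_2,k_4), S(k_3,k_4)) all reduce to 0 modulo the current basis, so we have a Gröbner basis.
Inter-reduce: drop elements whose leading term is divisible by another's, tail-reduce, and make monic.
Reduced Gröbner basis: {x^2 - x + y, xy + y, y^2 - y}.

The two bases agree; hence the ideals are identical.

Yes, the ideals are equal.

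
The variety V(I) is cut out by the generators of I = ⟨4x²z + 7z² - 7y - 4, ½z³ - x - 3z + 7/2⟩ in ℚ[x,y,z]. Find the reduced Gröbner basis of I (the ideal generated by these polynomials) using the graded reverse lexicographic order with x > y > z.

f_1 = 4x²z + 7z² - 7y - 4, LT = x²z.
f_2 = ½z³ - x - 3z + 7/2, LT = z³.

S(f_1,f_2): lcm = x²z³. S = 7/4z⁴ + 2x³ + 6x²z - 7/4yz² - 7x² - z².
  leading term z⁴: subtract (7/2z)·f_2 from 7/4z⁴ + 2x³ + 6x²z - 7/4yz² - 7x² - z² → 2x³ + 6x²z - 7/4yz² - 7x² + 7/2xz + 19/2z² - 49/4z
  leading term x³: no divisor's leading term divides it; move 2x³ to the remainder.
  leading term x²z: subtract (3/2)·f_1 from 6x²z - 7/4yz² - 7x² + 7/2xz + 19/2z² - 49/4z → -7/4yz² - 7x² + 7/2xz - z² + 21/2y - 49/4z + 6
  leading term yz²: no divisor's leading term divides it; move -7/4yz² to the remainder.
  leading term x²: no divisor's leading term divides it; move -7x² to the remainder.
  leading term xz: no divisor's leading term divides it; move 7/2xz to the remainder.
  leading term z²: no divisor's leading term divides it; move -z² to the remainder.
  leading term y: no divisor's leading term divides it; move 21/2y to the remainder.
  leading term z: no divisor's leading term divides it; move -49/4z to the remainder.
  leading term 1: no divisor's leading term divides it; move 6 to the remainder.
  remainder 2x³ - 7/4yz² - 7x² + 7/2xz - z² + 21/2y - 49/4z + 6 ≠ 0; add g_3 = 2x³ - 7/4yz² - 7x² + 7/2xz - z² + 21/2y - 49/4z + 6 to the basis.

S(f_1,g_3): lcm = x³z. S = ⅞yz³ + 7/2x²z + ½z³ - 7/4xy - 21/4yz + 49/8z² - x - 3z.
  leading term yz³: subtract (7/4y)·f_2 from ⅞yz³ + 7/2x²z + ½z³ - 7/4xy - 21/4yz + 49/8z² - x - 3z → 7/2x²z + ½z³ + 49/8z² - x - 49/8y - 3z
  leading term x²z: subtract (⅞)·f_1 from 7/2x²z + ½z³ + 49/8z² - x - 49/8y - 3z → ½z³ - x - 3z + 7/2
  leading term z³: subtract (1)·f_2 from ½z³ - x - 3z + 7/2 → 0
  remainder 0.

S(f_2,g_3): leading monomials are coprime, so the S-polynomial reduces to 0 (Buchberger's first criterion).
Every S-polynomial of the final basis reduces to 0, so we have a Gröbner basis.

G = {x³ - ⅞yz² - 7/2x² + 7/4xz - ½z² + 21/4y - 49/8z + 3, x²z + 7/4z² - 7/4y - 1, z³ - 2x - 6z + 7}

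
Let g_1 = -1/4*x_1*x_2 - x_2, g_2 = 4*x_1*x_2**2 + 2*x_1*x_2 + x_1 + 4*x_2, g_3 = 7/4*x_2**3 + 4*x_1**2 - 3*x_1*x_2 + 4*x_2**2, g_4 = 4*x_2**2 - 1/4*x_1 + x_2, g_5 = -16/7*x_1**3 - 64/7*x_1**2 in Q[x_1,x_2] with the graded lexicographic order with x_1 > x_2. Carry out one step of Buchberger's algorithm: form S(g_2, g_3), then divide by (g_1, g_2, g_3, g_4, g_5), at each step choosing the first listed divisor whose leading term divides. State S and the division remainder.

lcm(LM(g_2), LM(g_3)) = x_1*x_2**3.
S = (lcm/LT(g_2))·g_2 − (lcm/LT(g_3))·g_3 = -16/7*x_1**3 + 12/7*x_1**2*x_2 - 25/14*x_1*x_2**2 + 1/4*x_1*x_2 + x_2**2.
Reduce S modulo (g_1, g_2, g_3, g_4, g_5) in that order:
  leading term x_1**3: subtract (1)·g_5 from -16/7*x_1**3 + 12/7*x_1**2*x_2 - 25/14*x_1*x_2**2 + 1/4*x_1*x_2 + x_2**2 → 12/7*x_1**2*x_2 - 25/14*x_1*x_2**2 + 64/7*x_1**2 + 1/4*x_1*x_2 + x_2**2
  leading term x_1**2*x_2: subtract (-48/7*x_1)·g_1 from 12/7*x_1**2*x_2 - 25/14*x_1*x_2**2 + 64/7*x_1**2 + 1/4*x_1*x_2 + x_2**2 → -25/14*x_1*x_2**2 + 64/7*x_1**2 - 185/28*x_1*x_2 + x_2**2
  leading term x_1*x_2**2: subtract (50/7*x_2)·g_1 from -25/14*x_1*x_2**2 + 64/7*x_1**2 - 185/28*x_1*x_2 + x_2**2 → 64/7*x_1**2 - 185/28*x_1*x_2 + 57/7*x_2**2
  leading term x_1**2: no divisor's leading term divides it; move 64/7*x_1**2 to the remainder.
  leading term x_1*x_2: subtract (185/7)·g_1 from -185/28*x_1*x_2 + 57/7*x_2**2 → 57/7*x_2**2 + 185/7*x_2
  leading term x_2**2: subtract (57/28)·g_4 from 57/7*x_2**2 + 185/7*x_2 → 57/112*x_1 + 683/28*x_2
  leading term x_1: no divisor's leading term divides it; move 57/112*x_1 to the remainder.
  leading term x_2: no divisor's leading term divides it; move 683/28*x_2 to the remainder.
The remainder 64/7*x_1**2 + 57/112*x_1 + 683/28*x_2 is nonzero, so it would be added as the next basis element.

S(g_2, g_3) = -16/7*x_1**3 + 12/7*x_1**2*x_2 - 25/14*x_1*x_2**2 + 1/4*x_1*x_2 + x_2**2; remainder on division = 64/7*x_1**2 + 57/112*x_1 + 683/28*x_2.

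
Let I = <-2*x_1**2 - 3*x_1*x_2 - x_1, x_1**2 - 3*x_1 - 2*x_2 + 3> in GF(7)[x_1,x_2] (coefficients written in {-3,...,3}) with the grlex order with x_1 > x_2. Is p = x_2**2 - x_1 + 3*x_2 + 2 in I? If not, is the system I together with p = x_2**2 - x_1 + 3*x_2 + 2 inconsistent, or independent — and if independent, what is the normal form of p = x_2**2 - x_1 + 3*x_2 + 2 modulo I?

First compute the reduced Gröbner basis of I by Buchberger's algorithm.
f_1 = -2*x_1**2 - 3*x_1*x_2 - x_1, LT = x_1**2.
f_2 = x_1**2 - 3*x_1 - 2*x_2 + 3, LT = x_1**2.

S(f_1,f_2): lcm = x_1**2. S = -2*x_1*x_2 + 2*x_2 - 3.
  leading term x_1*x_2: no divisor's leading term divides it; move -2*x_1*x_2 to the remainder.
  leading term x_2: no divisor's leading term divides it; move 2*x_2 to the remainder.
  leading term 1: no divisor's leading term divides it; move -3 to the remainder.
  remainder -2*x_1*x_2 + 2*x_2 - 3 ≠ 0; add h_3 = -2*x_1*x_2 + 2*x_2 - 3 to the basis.

S(f_1,h_3): lcm = x_1**2*x_2. S = -2*x_1*x_2**2 - 2*x_1*x_2 + 2*x_1.
  leading term x_1*x_2**2: subtract (x_2)·h_3 from -2*x_1*x_2**2 - 2*x_1*x_2 + 2*x_1 → -2*x_1*x_2 - 2*x_2**2 + 2*x_1 + 3*x_2
  leading term x_1*x_2: subtract (1)·h_3 from -2*x_1*x_2 - 2*x_2**2 + 2*x_1 + 3*x_2 → -2*x_2**2 + 2*x_1 + x_2 + 3
  leading term x_2**2: no divisor's leading term divides it; move -2*x_2**2 to the remainder.
  leading term x_1: no divisor's leading term divides it; move 2*x_1 to the remainder.
  leading term x_2: no divisor's leading term divides it; move x_2 to the remainder.
  leading term 1: no divisor's leading term divides it; move 3 to the remainder.
  remainder -2*x_2**2 + 2*x_1 + x_2 + 3 ≠ 0; add h_4 = -2*x_2**2 + 2*x_1 + x_2 + 3 to the basis.

S(f_2,h_3): lcm = x_1**2*x_2. S = -2*x_1*x_2 - 2*x_2**2 + 2*x_1 + 3*x_2.
  leading term x_1*x_2: subtract (1)·h_3 from -2*x_1*x_2 - 2*x_2**2 + 2*x_1 + 3*x_2 → -2*x_2**2 + 2*x_1 + x_2 + 3
  leading term x_2**2: subtract (1)·h_4 from -2*x_2**2 + 2*x_1 + x_2 + 3 → 0
  remainder 0.

S(f_1,h_4): leading monomials are coprime, so the S-polynomial reduces to 0 (Buchberger's first criterion).
S(f_2,h_4): leading monomials are coprime, so the S-polynomial reduces to 0 (Buchberger's first criterion).
S(h_3,h_4): lcm = x_1*x_2**2. S = x_1**2 - 3*x_1*x_2 - x_2**2 - 2*x_1 - 2*x_2.
  leading term x_1**2: subtract (3)·f_1 from x_1**2 - 3*x_1*x_2 - x_2**2 - 2*x_1 - 2*x_2 → -x_1*x_2 - x_2**2 + x_1 - 2*x_2
  leading term x_1*x_2: subtract (-3)·h_3 from -x_1*x_2 - x_2**2 + x_1 - 2*x_2 → -x_2**2 + x_1 - 3*x_2 - 2
  leading term x_2**2: subtract (-3)·h_4 from -x_2**2 + x_1 - 3*x_2 - 2 → 0
  remainder 0.

Every S-polynomial of the final basis reduces to 0, so we have a Gröbner basis.
Inter-reduce: drop elements whose leading term is divisible by another's, tail-reduce, and make monic.
Reduced Gröbner basis: {x_1**2 - 3*x_1 - 2*x_2 + 3, x_1*x_2 - x_2 - 2, x_2**2 - x_1 + 3*x_2 + 2}.
Label its elements g_1 = x_1**2 - 3*x_1 - 2*x_2 + 3, g_2 = x_1*x_2 - x_2 - 2, g_3 = x_2**2 - x_1 + 3*x_2 + 2.

Reduce p = x_2**2 - x_1 + 3*x_2 + 2 modulo G:
  leading term x_2**2: subtract (1)·g_3 from x_2**2 - x_1 + 3*x_2 + 2 → 0
  normal form = 0.
Since the normal form is 0, p ∈ I.

x_2**2 - x_1 + 3*x_2 + 2 lies in I (it reduces to 0).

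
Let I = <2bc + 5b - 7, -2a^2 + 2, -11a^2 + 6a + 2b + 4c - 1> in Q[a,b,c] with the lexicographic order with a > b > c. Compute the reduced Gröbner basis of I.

Buchberger's algorithm terminates because the ascending chain of leading-term ideals stabilizes.

f_1 = 2bc + 5b - 7, LT = bc.
f_2 = -2a^2 + 2, LT = a^2.
f_3 = -11a^2 + 6a + 2b + 4c - 1, LT = a^2.

S(f_2,f_3): lcm = a^2. S = 6/11a + 2/11b + 4/11c - 12/11.
  leading term a: no divisor's leading term divides it; move 6/11a to the remainder.
  leading term b: no divisor's leading term divides it; move 2/11b to the remainder.
  leading term c: no divisor's leading term divides it; move 4/11c to the remainder.
  leading term 1: no divisor's leading term divides it; move -12/11 to the remainder.
  remainder 6/11a + 2/11b + 4/11c - 12/11 ≠ 0; add g_4 = 6/11a + 2/11b + 4/11c - 12/11 to the basis.

S(f_2,g_4): lcm = a^2. S = -1/3ab - 2/3ac + 2a - 1.
  leading term ab: subtract (-11/18b)·g_4 from -1/3ab - 2/3ac + 2a - 1 → -2/3ac + 2a + 1/9b^2 + 2/9bc - 2/3b - 1
  leading term ac: subtract (-11/9c)·g_4 from -2/3ac + 2a + 1/9b^2 + 2/9bc - 2/3b - 1 → 2a + 1/9b^2 + 4/9bc - 2/3b + 4/9c^2 - 4/3c - 1
  leading term a: subtract (11/3)·g_4 from 2a + 1/9b^2 + 4/9bc - 2/3b + 4/9c^2 - 4/3c - 1 → 1/9b^2 + 4/9bc - 4/3b + 4/9c^2 - 8/3c + 3
  leading term b^2: no divisor's leading term divides it; move 1/9b^2 to the remainder.
  leading term bc: subtract (2/9)·f_1 from 4/9bc - 4/3b + 4/9c^2 - 8/3c + 3 → -22/9b + 4/9c^2 - 8/3c + 41/9
  leading term b: no divisor's leading term divides it; move -22/9b to the remainder.
  leading term c^2: no divisor's leading term divides it; move 4/9c^2 to the remainder.
  leading term c: no divisor's leading term divides it; move -8/3c to the remainder.
  leading term 1: no divisor's leading term divides it; move 41/9 to the remainder.
  remainder 1/9b^2 - 22/9b + 4/9c^2 - 8/3c + 41/9 ≠ 0; add g_5 = 1/9b^2 - 22/9b + 4/9c^2 - 8/3c + 41/9 to the basis.

S(f_1,g_5): lcm = b^2c. S = 5/2b^2 + 22bc - 7/2b - 4c^3 + 24c^2 - 41c.
  leading term b^2: subtract (45/2)·g_5 from 5/2b^2 + 22bc - 7/2b - 4c^3 + 24c^2 - 41c → 22bc + 103/2b - 4c^3 + 14c^2 + 19c - 205/2
  leading term bc: subtract (11)·f_1 from 22bc + 103/2b - 4c^3 + 14c^2 + 19c - 205/2 → -7/2b - 4c^3 + 14c^2 + 19c - 51/2
  leading term b: no divisor's leading term divides it; move -7/2b to the remainder.
  leading term c^3: no divisor's leading term divides it; move -4c^3 to the remainder.
  leading term c^2: no divisor's leading term divides it; move 14c^2 to the remainder.
  leading term c: no divisor's leading term divides it; move 19c to the remainder.
  leading term 1: no divisor's leading term divides it; move -51/2 to the remainder.
  remainder -7/2b - 4c^3 + 14c^2 + 19c - 51/2 ≠ 0; add g_6 = -7/2b - 4c^3 + 14c^2 + 19c - 51/2 to the basis.

S(f_1,g_6): lcm = bc. S = 5/2b - 8/7c^4 + 4c^3 + 38/7c^2 - 51/7c - 7/2.
  leading term b: subtract (-5/7)·g_6 from 5/2b - 8/7c^4 + 4c^3 + 38/7c^2 - 51/7c - 7/2 → -8/7c^4 + 8/7c^3 + 108/7c^2 + 44/7c - 152/7
  leading term c^4: no divisor's leading term divides it; move -8/7c^4 to the remainder.
  leading term c^3: no divisor's leading term divides it; move 8/7c^3 to the remainder.
  leading term c^2: no divisor's leading term divides it; move 108/7c^2 to the remainder.
  leading term c: no divisor's leading term divides it; move 44/7c to the remainder.
  leading term 1: no divisor's leading term divides it; move -152/7 to the remainder.
  remainder -8/7c^4 + 8/7c^3 + 108/7c^2 + 44/7c - 152/7 ≠ 0; add g_7 = -8/7c^4 + 8/7c^3 + 108/7c^2 + 44/7c - 152/7 to the basis.

The other S-polynomials (S(f_1,f_2), S(f_1,f_3), S(f_1,g_4), S(f_3,g_4), S(f_2,g_5), S(f_3,g_5), S(g_4,g_5), S(f_2,g_6), S(f_3,g_6), S(g_4,g_6), S(g_5,g_6), S(f_1,g_7), S(f_2,g_7), S(f_3,g_7), S(g_4,g_7), S(g_5,g_7), S(g_6,g_7)) all reduce to 0 modulo the current basis, so we have a Gröbner basis.
Inter-reduce: drop elements whose leading term is divisible by another's, tail-reduce, and make monic.

G = {a - 8/21c^3 + 4/3c^2 + 52/21c - 31/7, b + 8/7c^3 - 4c^2 - 38/7c + 51/7, c^4 - c^3 - 27/2c^2 - 11/2c + 19}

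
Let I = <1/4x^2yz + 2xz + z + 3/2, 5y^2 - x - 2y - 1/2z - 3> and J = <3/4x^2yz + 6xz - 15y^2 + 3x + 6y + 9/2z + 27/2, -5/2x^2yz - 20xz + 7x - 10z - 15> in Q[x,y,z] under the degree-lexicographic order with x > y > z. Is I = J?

For a fixed monomial order, each ideal has a unique reduced Gröbner basis; comparing bases decides equality.
Buchberger on the first generating set:
f_1 = 1/4x^2yz + 2xz + z + 3/2, LT = x^2yz.
f_2 = 5y^2 - x - 2y - 1/2z - 3, LT = y^2.

S(f_1,f_2): lcm = x^2y^2z. S = 1/5x^3z + 2/5x^2yz + 1/10x^2z^2 + 3/5x^2z + 8xyz + 4yz + 6y.
  reduce S modulo (f_1, f_2):
  remainder 1/5x^3z + 1/10x^2z^2 + 3/5x^2z + 8xyz - 16/5xz + 4yz + 6y - 8/5z - 12/5 ≠ 0; add g_3 = 1/5x^3z + 1/10x^2z^2 + 3/5x^2z + 8xyz - 16/5xz + 4yz + 6y - 8/5z - 12/5 to the basis.

The other S-polynomials (S(f_1,g_3), S(f_2,g_3)) all reduce to 0 modulo the current basis, so we have a Gröbner basis.
Inter-reduce: drop elements whose leading term is divisible by another's, tail-reduce, and make monic.
Reduced Gröbner basis: {x^3z + 1/2x^2z^2 + 3x^2z + 40xyz - 16xz + 20yz + 30y - 8z - 12, x^2yz + 8xz + 4z + 6, y^2 - 1/5x - 2/5y - 1/10z - 3/5}.

Buchberger on the second generating set:
h_1 = 3/4x^2yz + 6xz - 15y^2 + 3x + 6y + 9/2z + 27/2, LT = x^2yz.
h_2 = -5/2x^2yz - 20xz + 7x - 10z - 15, LT = x^2yz.

S(h_1,h_2): lcm = x^2yz. S = -20y^2 + 34/5x + 8y + 2z + 12.
  reduce S modulo (h_1, h_2):
  remainder -20y^2 + 34/5x + 8y + 2z + 12 ≠ 0; add k_3 = -20y^2 + 34/5x + 8y + 2z + 12 to the basis.

S(h_1,k_3): lcm = x^2y^2z. S = 17/50x^3z + 2/5x^2yz + 1/10x^2z^2 + 3/5x^2z + 8xyz - 20y^3 + 4xy + 8y^2 + 6yz + 18y.
  reduce S modulo (h_1, h_2, k_3):
  remainder 17/50x^3z + 1/10x^2z^2 + 3/5x^2z + 8xyz - 14/5xy - 16/5xz + 4yz + 28/25x + 6y - 8/5z - 12/5 ≠ 0; add k_4 = 17/50x^3z + 1/10x^2z^2 + 3/5x^2z + 8xyz - 14/5xy - 16/5xz + 4yz + 28/25x + 6y - 8/5z - 12/5 to the basis.

The other S-polynomials (S(h_2,k_3), S(h_1,k_4), S(h_2,k_4), S(k_3,k_4)) all reduce to 0 modulo the current basis, so we have a Gröbner basis.
Inter-reduce: drop elements whose leading term is divisible by another's, tail-reduce, and make monic.
Reduced Gröbner basis: {x^3z + 5/17x^2z^2 + 30/17x^2z + 400/17xyz - 140/17xy - 160/17xz + 200/17yz + 56/17x + 300/17y - 80/17z - 120/17, x^2yz + 8xz - 14/5x + 4z + 6, y^2 - 17/50x - 2/5y - 1/10z - 3/5}.

The bases are distinct; the ideals are different.

No, the ideals differ.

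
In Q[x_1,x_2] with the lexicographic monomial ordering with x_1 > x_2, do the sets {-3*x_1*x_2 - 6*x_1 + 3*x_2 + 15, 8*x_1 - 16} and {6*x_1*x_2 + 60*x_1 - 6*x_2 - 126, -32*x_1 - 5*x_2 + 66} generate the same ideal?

No, the ideals differ.

For a fixed monomial order, each ideal has a unique reduced Gröbner basis; comparing bases decides equality.
Buchberger on the first generating set:
f_1 = -3*x_1*x_2 - 6*x_1 + 3*x_2 + 15, LT = x_1*x_2.
f_2 = 8*x_1 - 16, LT = x_1.

S(f_1,f_2): lcm = x_1*x_2. S = 2*x_1 + x_2 - 5.
  reduce S modulo (f_1, f_2):
  remainder x_2 - 1 ≠ 0; add g_3 = x_2 - 1 to the basis.

The other S-polynomials (S(f_1,g_3), S(f_2,g_3)) all reduce to 0 modulo the current basis, so we have a Gröbner basis.
Inter-reduce: drop elements whose leading term is divisible by another's, tail-reduce, and make monic.
Reduced Gröbner basis: {x_1 - 2, x_2 - 1}.

Buchberger on the second generating set:
h_1 = 6*x_1*x_2 + 60*x_1 - 6*x_2 - 126, LT = x_1*x_2.
h_2 = -32*x_1 - 5*x_2 + 66, LT = x_1.

S(h_1,h_2): lcm = x_1*x_2. S = 10*x_1 - 5/32*x_2**2 + 17/16*x_2 - 21.
  reduce S modulo (h_1, h_2):
  remainder -5/32*x_2**2 - 1/2*x_2 - 3/8 ≠ 0; add k_3 = -5/32*x_2**2 - 1/2*x_2 - 3/8 to the basis.

The other S-polynomials (S(h_1,k_3), S(h_2,k_3)) all reduce to 0 modulo the current basis, so we have a Gröbner basis.
Inter-reduce: drop elements whose leading term is divisible by another's, tail-reduce, and make monic.
Reduced Gröbner basis: {x_1 + 5/32*x_2 - 33/16, x_2**2 + 16/5*x_2 + 12/5}.

The bases are distinct; the ideals are different.
The choice of monomial ordering does not affect the verdict — as long as both bases are computed under the same ordering, their equality decides ideal equality.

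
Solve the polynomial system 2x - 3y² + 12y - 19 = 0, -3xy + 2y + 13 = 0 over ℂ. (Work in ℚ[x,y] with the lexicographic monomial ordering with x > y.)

{(5, 1), (35/12 + sqrt(23)*I/4, 3/2 - sqrt(23)*I/6), (35/12 - sqrt(23)*I/4, 3/2 + sqrt(23)*I/6)}

Compute a lex Gröbner basis by Buchberger's algorithm.
f_1 = 2x - 3y² + 12y - 19, LT = x.
f_2 = -3xy + 2y + 13, LT = xy.

S(f_1,f_2): lcm = xy. S = -3/2y³ + 6y² - 53/6y + 13/3.
  reduce S modulo (f_1, f_2):
  remainder -3/2y³ + 6y² - 53/6y + 13/3 ≠ 0; add h_3 = -3/2y³ + 6y² - 53/6y + 13/3 to the basis.

The other S-polynomials (S(f_1,h_3), S(f_2,h_3)) all reduce to 0 modulo the current basis, so we have a Gröbner basis.
Inter-reduce: drop elements whose leading term is divisible by another's, tail-reduce, and make monic.
Reduced Gröbner basis: {x - 3/2y² + 6y - 19/2, y³ - 4y² + 53/9y - 26/9}.

Elimination: the polynomial y³ - 4y² + 53/9y - 26/9 lies in the elimination ideal for y, so y ∈ {1, 3/2 - sqrt(23)*I/6, 3/2 + sqrt(23)*I/6}. For each such y, the remaining basis elements (now univariate) give the rest of the solution.
  y = 1: the earlier basis element becomes x - 5 = 0, giving x = 5 — point (5, 1).
  y = 3/2 - sqrt(23)*I/6: the earlier basis element becomes x - 35/12 - sqrt(23)*I/4 = 0, giving x = 35/12 + sqrt(23)*I/4 — point (35/12 + sqrt(23)*I/4, 3/2 - sqrt(23)*I/6).
  y = 3/2 + sqrt(23)*I/6: the earlier basis element becomes x - 35/12 + sqrt(23)*I/4 = 0, giving x = 35/12 - sqrt(23)*I/4 — point (35/12 - sqrt(23)*I/4, 3/2 + sqrt(23)*I/6).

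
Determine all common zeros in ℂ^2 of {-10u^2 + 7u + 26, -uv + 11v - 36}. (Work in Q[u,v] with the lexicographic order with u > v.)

Compute a lex Gröbner basis by Buchberger's algorithm.
f_1 = -10u^2 + 7u + 26, LT = u^2.
f_2 = -uv + 11v - 36, LT = uv.

S(f_1,f_2): lcm = u^2v. S = 103/10uv - 36u - 13/5v.
  leading term uv: subtract (-103/10)·f_2 from 103/10uv - 36u - 13/5v → -36u + 1107/10v - 1854/5
  leading term u: no divisor's leading term divides it; move -36u to the remainder.
  leading term v: no divisor's leading term divides it; move 1107/10v to the remainder.
  leading term 1: no divisor's leading term divides it; move -1854/5 to the remainder.
  remainder -36u + 1107/10v - 1854/5 ≠ 0; add h_3 = -36u + 1107/10v - 1854/5 to the basis.

S(f_2,h_3): lcm = uv. S = 123/40v^2 - 213/10v + 36.
  leading term v^2: no divisor's leading term divides it; move 123/40v^2 to the remainder.
  leading term v: no divisor's leading term divides it; move -213/10v to the remainder.
  leading term 1: no divisor's leading term divides it; move 36 to the remainder.
  remainder 123/40v^2 - 213/10v + 36 ≠ 0; add h_4 = 123/40v^2 - 213/10v + 36 to the basis.

The other S-polynomials (S(f_1,h_3), S(f_1,h_4), S(f_2,h_4), S(h_3,h_4)) all reduce to 0 modulo the current basis, so we have a Gröbner basis.
Inter-reduce: drop elements whose leading term is divisible by another's, tail-reduce, and make monic.
Reduced Gröbner basis: {u - 123/40v + 103/10, v^2 - 284/41v + 480/41}.

From the last basis element, v^2 - 284/41v + 480/41 = 0, so v takes values in {120/41, 4}. Each choice, substituted upward through the basis, yields the corresponding point(s) of the solution set.
  v = 120/41: the earlier basis element becomes u + 13/10 = 0, giving u = -13/10 — point (-13/10, 120/41).
  v = 4: the earlier basis element becomes u - 2 = 0, giving u = 2 — point (2, 4).
Check: every point annihilates each of the original generators.

{(-13/10, 120/41), (2, 4)}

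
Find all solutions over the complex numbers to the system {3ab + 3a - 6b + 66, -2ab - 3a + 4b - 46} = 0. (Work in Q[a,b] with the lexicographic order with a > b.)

{(-2, 5)}

Compute a lex Gröbner basis by Buchberger's algorithm.
f_1 = 3ab + 3a - 6b + 66, LT = ab.
f_2 = -2ab - 3a + 4b - 46, LT = ab.

S(f_1,f_2): lcm = ab. S = -1/2a - 1.
  leading term a: no divisor's leading term divides it; move -1/2a to the remainder.
  leading term 1: no divisor's leading term divides it; move -1 to the remainder.
  remainder -1/2a - 1 ≠ 0; add h_3 = -1/2a - 1 to the basis.

S(f_1,h_3): lcm = ab. S = a - 4b + 22.
  leading term a: subtract (-2)·h_3 from a - 4b + 22 → -4b + 20
  leading term b: no divisor's leading term divides it; move -4b to the remainder.
  leading term 1: no divisor's leading term divides it; move 20 to the remainder.
  remainder -4b + 20 ≠ 0; add h_4 = -4b + 20 to the basis.

The other S-polynomials (S(f_2,h_3), S(f_1,h_4), S(f_2,h_4), S(h_3,h_4)) all reduce to 0 modulo the current basis, so we have a Gröbner basis.
Inter-reduce: drop elements whose leading term is divisible by another's, tail-reduce, and make monic.
Reduced Gröbner basis: {a + 2, b - 5}.

Elimination: the polynomial b - 5 lies in the elimination ideal for b, so b ∈ {5}. For each such b, the remaining basis elements (now univariate) give the rest of the solution.
  b = 5: the earlier basis element becomes a + 2 = 0, giving a = -2 — point (-2, 5).
Substituting each solution back into the original system confirms all equations vanish.
A lex Gröbner basis triangularizes the system, enabling back-substitution.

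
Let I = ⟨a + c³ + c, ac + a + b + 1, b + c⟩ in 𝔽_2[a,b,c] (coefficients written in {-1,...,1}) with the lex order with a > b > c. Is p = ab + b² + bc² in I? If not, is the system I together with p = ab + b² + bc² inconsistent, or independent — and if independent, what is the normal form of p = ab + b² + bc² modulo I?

ab + b² + bc² is independent of I; its normal form modulo I is c² + 1.

First compute the reduced Gröbner basis of I by Buchberger's algorithm.
f_1 = a + c³ + c, LT = a.
f_2 = ac + a + b + 1, LT = ac.
f_3 = b + c, LT = b.

S(f_1,f_2): lcm = ac. S = a + b + c⁴ + c² + 1.
  leading term a: subtract (1)·f_1 from a + b + c⁴ + c² + 1 → b + c⁴ + c³ + c² + c + 1
  leading term b: subtract (1)·f_3 from b + c⁴ + c³ + c² + c + 1 → c⁴ + c³ + c² + 1
  leading term c⁴: no divisor's leading term divides it; move c⁴ to the remainder.
  leading term c³: no divisor's leading term divides it; move c³ to the remainder.
  leading term c²: no divisor's leading term divides it; move c² to the remainder.
  leading term 1: no divisor's leading term divides it; move 1 to the remainder.
  remainder c⁴ + c³ + c² + 1 ≠ 0; add h_4 = c⁴ + c³ + c² + 1 to the basis.

The other S-polynomials (S(f_1,f_3), S(f_2,f_3), S(f_1,h_4), S(f_2,h_4), S(f_3,h_4)) all reduce to 0 modulo the current basis, so we have a Gröbner basis.
Inter-reduce: drop elements whose leading term is divisible by another's, tail-reduce, and make monic.
Reduced Gröbner basis: {a + c³ + c, b + c, c⁴ + c³ + c² + 1}.
Label its elements g_1 = a + c³ + c, g_2 = b + c, g_3 = c⁴ + c³ + c² + 1.

Reduce p = ab + b² + bc² modulo G:
  leading term ab: subtract (b)·g_1 from ab + b² + bc² → b² + bc³ + bc² + bc
  leading term b²: subtract (b)·g_2 from b² + bc³ + bc² + bc → bc³ + bc²
  leading term bc³: subtract (c³)·g_2 from bc³ + bc² → bc² + c⁴
  leading term bc²: subtract (c²)·g_2 from bc² + c⁴ → c⁴ + c³
  leading term c⁴: subtract (1)·g_3 from c⁴ + c³ → c² + 1
  leading term c²: no divisor's leading term divides it; move c² to the remainder.
  leading term 1: no divisor's leading term divides it; move 1 to the remainder.
  normal form = c² + 1.
The normal form is nonzero, so p ∉ I. Since p minus its normal form lies in I, I + (p) = I + (r) where r = c² + 1; decide whether this ideal is the whole ring.
Run Buchberger on G together with r (pairs among the g_i already reduce to 0 since G is a Gröbner basis):
g_1 = a + c³ + c, LT = a.
g_2 = b + c, LT = b.
g_3 = c⁴ + c³ + c² + 1, LT = c⁴.
r = c² + 1, LT = c².

S(g_3,r): lcm = c⁴. S = c³ + 1.
  leading term c³: subtract (c)·r from c³ + 1 → c + 1
  leading term c: no divisor's leading term divides it; move c to the remainder.
  leading term 1: no divisor's leading term divides it; move 1 to the remainder.
  remainder c + 1 ≠ 0; add m_5 = c + 1 to the basis.

The other S-polynomials (S(g_1,g_2), S(g_1,g_3), S(g_1,r), S(g_2,g_3), S(g_2,r), S(g_1,m_5), S(g_2,m_5), S(g_3,m_5), S(r,m_5)) all reduce to 0 modulo the current basis, so we have a Gröbner basis.
Inter-reduce: drop elements whose leading term is divisible by another's, tail-reduce, and make monic.
Reduced Gröbner basis: {a, b + 1, c + 1}.
The reduced Gröbner basis of I + (p) is {a, b + 1, c + 1} ≠ {1}, a proper ideal, so the enlarged system stays consistent: p is independent of I, with normal form c² + 1.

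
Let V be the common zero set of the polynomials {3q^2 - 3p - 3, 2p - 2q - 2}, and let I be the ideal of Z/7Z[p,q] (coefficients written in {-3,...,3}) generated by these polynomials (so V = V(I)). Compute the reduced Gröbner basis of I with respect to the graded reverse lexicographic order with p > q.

f_1 = 3q^2 - 3p - 3, LT = q^2.
f_2 = 2p - 2q - 2, LT = p.

The S-polynomials (S(f_1,f_2)) all reduce to 0 modulo the current basis, so we have a Gröbner basis.

G = {q^2 - q - 2, p - q - 1}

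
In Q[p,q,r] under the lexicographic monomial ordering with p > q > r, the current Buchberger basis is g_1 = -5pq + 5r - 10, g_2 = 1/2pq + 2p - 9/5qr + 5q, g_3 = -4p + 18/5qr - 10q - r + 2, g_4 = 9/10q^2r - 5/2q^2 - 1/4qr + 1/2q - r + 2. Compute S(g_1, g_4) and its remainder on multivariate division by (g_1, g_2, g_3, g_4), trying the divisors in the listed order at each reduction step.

lcm(LM(g_1), LM(g_4)) = pq^2r.
S = (lcm/LT(g_1))·g_1 − (lcm/LT(g_4))·g_4 = 25/9pq^2 + 5/18pqr - 5/9pq + 10/9pr - 20/9p - qr^2 + 2qr.
Reduce S modulo (g_1, g_2, g_3, g_4) in that order:
  leading term pq^2: subtract (-5/9q)·g_1 from 25/9pq^2 + 5/18pqr - 5/9pq + 10/9pr - 20/9p - qr^2 + 2qr → 5/18pqr - 5/9pq + 10/9pr - 20/9p - qr^2 + 43/9qr - 50/9q
  leading term pqr: subtract (-1/18r)·g_1 from 5/18pqr - 5/9pq + 10/9pr - 20/9p - qr^2 + 43/9qr - 50/9q → -5/9pq + 10/9pr - 20/9p - qr^2 + 43/9qr - 50/9q + 5/18r^2 - 5/9r
  leading term pq: subtract (1/9)·g_1 from -5/9pq + 10/9pr - 20/9p - qr^2 + 43/9qr - 50/9q + 5/18r^2 - 5/9r → 10/9pr - 20/9p - qr^2 + 43/9qr - 50/9q + 5/18r^2 - 10/9r + 10/9
  leading term pr: subtract (-5/18r)·g_3 from 10/9pr - 20/9p - qr^2 + 43/9qr - 50/9q + 5/18r^2 - 10/9r + 10/9 → -20/9p + 2qr - 50/9q - 5/9r + 10/9
  leading term p: subtract (5/9)·g_3 from -20/9p + 2qr - 50/9q - 5/9r + 10/9 → 0
The remainder is 0, so this S-polynomial contributes no new basis element.

S(g_1, g_4) = 25/9pq^2 + 5/18pqr - 5/9pq + 10/9pr - 20/9p - qr^2 + 2qr; remainder on division = 0.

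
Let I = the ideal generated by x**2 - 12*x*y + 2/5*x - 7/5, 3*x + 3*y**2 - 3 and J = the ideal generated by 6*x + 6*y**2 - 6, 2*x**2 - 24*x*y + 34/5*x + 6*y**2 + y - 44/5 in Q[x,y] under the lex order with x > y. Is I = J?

No, the ideals differ.

Equality of ideals is decidable: compute both reduced Gröbner bases (unique for the ordering) and check whether they agree.
Buchberger on the first generating set:
f_1 = x**2 - 12*x*y + 2/5*x - 7/5, LT = x**2.
f_2 = 3*x + 3*y**2 - 3, LT = x.

S(f_1,f_2): lcm = x**2. S = -x*y**2 - 12*x*y + 7/5*x - 7/5.
  leading term x*y**2: subtract (-1/3*y**2)·f_2 from -x*y**2 - 12*x*y + 7/5*x - 7/5 → -12*x*y + 7/5*x + y**4 - y**2 - 7/5
  leading term x*y: subtract (-4*y)·f_2 from -12*x*y + 7/5*x + y**4 - y**2 - 7/5 → 7/5*x + y**4 + 12*y**3 - y**2 - 12*y - 7/5
  leading term x: subtract (7/15)·f_2 from 7/5*x + y**4 + 12*y**3 - y**2 - 12*y - 7/5 → y**4 + 12*y**3 - 12/5*y**2 - 12*y
  leading term y**4: no divisor's leading term divides it; move y**4 to the remainder.
  leading term y**3: no divisor's leading term divides it; move 12*y**3 to the remainder.
  leading term y**2: no divisor's leading term divides it; move -12/5*y**2 to the remainder.
  leading term y: no divisor's leading term divides it; move -12*y to the remainder.
  remainder y**4 + 12*y**3 - 12/5*y**2 - 12*y ≠ 0; add g_3 = y**4 + 12*y**3 - 12/5*y**2 - 12*y to the basis.

The other S-polynomials (S(f_1,g_3), S(f_2,g_3)) all reduce to 0 modulo the current basis, so we have a Gröbner basis.
Inter-reduce: drop elements whose leading term is divisible by another's, tail-reduce, and make monic.
Reduced Gröbner basis: {x + y**2 - 1, y**4 + 12*y**3 - 12/5*y**2 - 12*y}.

Buchberger on the second generating set:
h_1 = 6*x + 6*y**2 - 6, LT = x.
h_2 = 2*x**2 - 24*x*y + 34/5*x + 6*y**2 + y - 44/5, LT = x**2.

S(h_1,h_2): lcm = x**2. S = x*y**2 + 12*x*y - 22/5*x - 3*y**2 - 1/2*y + 22/5.
  leading term x*y**2: subtract (1/6*y**2)·h_1 from x*y**2 + 12*x*y - 22/5*x - 3*y**2 - 1/2*y + 22/5 → 12*x*y - 22/5*x - y**4 - 2*y**2 - 1/2*y + 22/5
  leading term x*y: subtract (2*y)·h_1 from 12*x*y - 22/5*x - y**4 - 2*y**2 - 1/2*y + 22/5 → -22/5*x - y**4 - 12*y**3 - 2*y**2 + 23/2*y + 22/5
  leading term x: subtract (-11/15)·h_1 from -22/5*x - y**4 - 12*y**3 - 2*y**2 + 23/2*y + 22/5 → -y**4 - 12*y**3 + 12/5*y**2 + 23/2*y
  leading term y**4: no divisor's leading term divides it; move -y**4 to the remainder.
  leading term y**3: no divisor's leading term divides it; move -12*y**3 to the remainder.
  leading term y**2: no divisor's leading term divides it; move 12/5*y**2 to the remainder.
  leading term y: no divisor's leading term divides it; move 23/2*y to the remainder.
  remainder -y**4 - 12*y**3 + 12/5*y**2 + 23/2*y ≠ 0; add k_3 = -y**4 - 12*y**3 + 12/5*y**2 + 23/2*y to the basis.

The other S-polynomials (S(h_1,k_3), S(h_2,k_3)) all reduce to 0 modulo the current basis, so we have a Gröbner basis.
Inter-reduce: drop elements whose leading term is divisible by another's, tail-reduce, and make monic.
Reduced Gröbner basis: {x + y**2 - 1, y**4 + 12*y**3 - 12/5*y**2 - 23/2*y}.

Since the reduced bases disagree, the two ideals are not the same.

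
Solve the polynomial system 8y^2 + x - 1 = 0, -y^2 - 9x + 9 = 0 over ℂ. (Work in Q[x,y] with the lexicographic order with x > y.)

{(1, 0)}

Compute a lex Gröbner basis by Buchberger's algorithm.
f_1 = x + 8y^2 - 1, LT = x.
f_2 = -9x - y^2 + 9, LT = x.

S(f_1,f_2): lcm = x. S = 71/9y^2.
  leading term y^2: no divisor's leading term divides it; move 71/9y^2 to the remainder.
  remainder 71/9y^2 ≠ 0; add h_3 = 71/9y^2 to the basis.

The other S-polynomials (S(f_1,h_3), S(f_2,h_3)) all reduce to 0 modulo the current basis, so we have a Gröbner basis.
Inter-reduce: drop elements whose leading term is divisible by another's, tail-reduce, and make monic.
Reduced Gröbner basis: {x - 1, y^2}.

From the last basis element, y^2 = 0, so y takes values in {0}. Each choice, substituted upward through the basis, yields the corresponding point(s) of the solution set.
  y = 0: the earlier basis element becomes x - 1 = 0, giving x = 1 — point (1, 0).
Zero-dimensionality of the ideal guarantees finitely many solutions over ℂ.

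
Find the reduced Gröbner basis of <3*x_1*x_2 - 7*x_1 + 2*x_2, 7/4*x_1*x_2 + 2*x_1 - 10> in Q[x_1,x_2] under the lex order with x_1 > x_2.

f_1 = 3*x_1*x_2 - 7*x_1 + 2*x_2, LT = x_1*x_2.
f_2 = 7/4*x_1*x_2 + 2*x_1 - 10, LT = x_1*x_2.

S(f_1,f_2): lcm = x_1*x_2. S = -73/21*x_1 + 2/3*x_2 + 40/7.
  leading term x_1: no divisor's leading term divides it; move -73/21*x_1 to the remainder.
  leading term x_2: no divisor's leading term divides it; move 2/3*x_2 to the remainder.
  leading term 1: no divisor's leading term divides it; move 40/7 to the remainder.
  remainder -73/21*x_1 + 2/3*x_2 + 40/7 ≠ 0; add g_3 = -73/21*x_1 + 2/3*x_2 + 40/7 to the basis.

S(f_1,g_3): lcm = x_1*x_2. S = -7/3*x_1 + 14/73*x_2**2 + 506/219*x_2.
  leading term x_1: subtract (49/73)·g_3 from -7/3*x_1 + 14/73*x_2**2 + 506/219*x_2 → 14/73*x_2**2 + 136/73*x_2 - 280/73
  leading term x_2**2: no divisor's leading term divides it; move 14/73*x_2**2 to the remainder.
  leading term x_2: no divisor's leading term divides it; move 136/73*x_2 to the remainder.
  leading term 1: no divisor's leading term divides it; move -280/73 to the remainder.
  remainder 14/73*x_2**2 + 136/73*x_2 - 280/73 ≠ 0; add g_4 = 14/73*x_2**2 + 136/73*x_2 - 280/73 to the basis.

The other S-polynomials (S(f_2,g_3), S(f_1,g_4), S(f_2,g_4), S(g_3,g_4)) all reduce to 0 modulo the current basis, so we have a Gröbner basis.
Inter-reduce: drop elements whose leading term is divisible by another's, tail-reduce, and make monic.

G = {x_1 - 14/73*x_2 - 120/73, x_2**2 + 68/7*x_2 - 20}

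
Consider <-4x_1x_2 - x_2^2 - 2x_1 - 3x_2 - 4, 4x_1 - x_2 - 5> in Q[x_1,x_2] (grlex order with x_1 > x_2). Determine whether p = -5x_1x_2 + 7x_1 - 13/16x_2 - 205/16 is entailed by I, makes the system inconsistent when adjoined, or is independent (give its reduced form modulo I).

First compute the reduced Gröbner basis of I by Buchberger's algorithm.
f_1 = -4x_1x_2 - x_2^2 - 2x_1 - 3x_2 - 4, LT = x_1x_2.
f_2 = 4x_1 - x_2 - 5, LT = x_1.

S(f_1,f_2): lcm = x_1x_2. S = 1/2x_2^2 + 1/2x_1 + 2x_2 + 1.
  reduce S modulo (f_1, f_2):
  remainder 1/2x_2^2 + 17/8x_2 + 13/8 ≠ 0; add h_3 = 1/2x_2^2 + 17/8x_2 + 13/8 to the basis.

The other S-polynomials (S(f_1,h_3), S(f_2,h_3)) all reduce to 0 modulo the current basis, so we have a Gröbner basis.
Inter-reduce: drop elements whose leading term is divisible by another's, tail-reduce, and make monic.
Reduced Gröbner basis: {x_2^2 + 17/4x_2 + 13/4, x_1 - 1/4x_2 - 5/4}.
Label its elements g_1 = x_2^2 + 17/4x_2 + 13/4, g_2 = x_1 - 1/4x_2 - 5/4.

Reduce p = -5x_1x_2 + 7x_1 - 13/16x_2 - 205/16 modulo G:
  leading term x_1x_2: subtract (-5x_2)·g_2 from -5x_1x_2 + 7x_1 - 13/16x_2 - 205/16 → -5/4x_2^2 + 7x_1 - 113/16x_2 - 205/16
  leading term x_2^2: subtract (-5/4)·g_1 from -5/4x_2^2 + 7x_1 - 113/16x_2 - 205/16 → 7x_1 - 7/4x_2 - 35/4
  leading term x_1: subtract (7)·g_2 from 7x_1 - 7/4x_2 - 35/4 → 0
  normal form = 0.
Since the normal form is 0, p ∈ I.

The remainder on division by a Gröbner basis is unique — it is the normal form.

-5x_1x_2 + 7x_1 - 13/16x_2 - 205/16 lies in I (it reduces to 0).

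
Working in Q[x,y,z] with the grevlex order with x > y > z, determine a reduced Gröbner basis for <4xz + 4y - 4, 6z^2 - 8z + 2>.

G = {x^2 + 4xy + 3y^2 - 4x - 6y + 3, xz + y - 1, yz - 1/3x - 4/3y - z + 4/3, z^2 - 4/3z + 1/3}

f_1 = 4xz + 4y - 4, LT = xz.
f_2 = 6z^2 - 8z + 2, LT = z^2.

S(f_1,f_2): lcm = xz^2. S = 4/3xz + yz - 1/3x - z.
  reduce S modulo (f_1, f_2):
  remainder yz - 1/3x - 4/3y - z + 4/3 ≠ 0; add g_3 = yz - 1/3x - 4/3y - z + 4/3 to the basis.

S(f_1,g_3): lcm = xyz. S = 1/3x^2 + 4/3xy + y^2 + xz - 4/3x - y.
  reduce S modulo (f_1, f_2, g_3):
  remainder 1/3x^2 + 4/3xy + y^2 - 4/3x - 2y + 1 ≠ 0; add g_4 = 1/3x^2 + 4/3xy + y^2 - 4/3x - 2y + 1 to the basis.

The other S-polynomials (S(f_2,g_3), S(f_1,g_4), S(f_2,g_4), S(g_3,g_4)) all reduce to 0 modulo the current basis, so we have a Gröbner basis.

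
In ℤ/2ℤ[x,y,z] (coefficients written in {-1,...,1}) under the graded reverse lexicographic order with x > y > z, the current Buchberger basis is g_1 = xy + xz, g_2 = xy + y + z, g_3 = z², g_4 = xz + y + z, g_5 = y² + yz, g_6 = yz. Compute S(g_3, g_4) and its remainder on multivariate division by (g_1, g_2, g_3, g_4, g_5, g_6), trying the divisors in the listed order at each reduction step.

lcm(LM(g_3), LM(g_4)) = xz².
S = (lcm/LT(g_3))·g_3 − (lcm/LT(g_4))·g_4 = yz + z².
Reduce S modulo (g_1, g_2, g_3, g_4, g_5, g_6) in that order:
  leading term yz: subtract (1)·g_6 from yz + z² → z²
  leading term z²: subtract (1)·g_3 from z² → 0
The remainder is 0, so this S-polynomial contributes no new basis element.
An S-polynomial is built so that the two leading terms cancel; whether anything survives reduction is exactly the Gröbner-basis criterion.

S(g_3, g_4) = yz + z²; remainder on division = 0.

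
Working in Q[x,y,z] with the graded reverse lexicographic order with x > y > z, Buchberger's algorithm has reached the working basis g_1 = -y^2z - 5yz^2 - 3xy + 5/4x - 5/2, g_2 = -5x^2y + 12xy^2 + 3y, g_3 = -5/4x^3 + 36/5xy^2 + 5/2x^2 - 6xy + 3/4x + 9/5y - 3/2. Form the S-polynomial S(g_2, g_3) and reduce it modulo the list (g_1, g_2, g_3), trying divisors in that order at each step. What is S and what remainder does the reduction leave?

lcm(LM(g_2), LM(g_3)) = x^3y.
S = (lcm/LT(g_2))·g_2 − (lcm/LT(g_3))·g_3 = -12/5x^2y^2 + 144/25xy^3 + 2x^2y - 24/5xy^2 + 36/25y^2 - 6/5y.
Reduce S modulo (g_1, g_2, g_3) in that order:
  leading term x^2y^2: subtract (12/25y)·g_2 from -12/5x^2y^2 + 144/25xy^3 + 2x^2y - 24/5xy^2 + 36/25y^2 - 6/5y → 2x^2y - 24/5xy^2 - 6/5y
  leading term x^2y: subtract (-2/5)·g_2 from 2x^2y - 24/5xy^2 - 6/5y → 0
The remainder is 0, so this S-polynomial contributes no new basis element.

S(g_2, g_3) = -12/5x^2y^2 + 144/25xy^3 + 2x^2y - 24/5xy^2 + 36/25y^2 - 6/5y; remainder on division = 0.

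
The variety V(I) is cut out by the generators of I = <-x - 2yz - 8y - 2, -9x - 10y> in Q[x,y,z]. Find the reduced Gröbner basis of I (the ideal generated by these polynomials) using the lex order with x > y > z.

f_1 = -x - 2yz - 8y - 2, LT = x.
f_2 = -9x - 10y, LT = x.

S(f_1,f_2): lcm = x. S = 2yz + \tfrac{62}{9}y + 2.
  leading term yz: no divisor's leading term divides it; move 2yz to the remainder.
  leading term y: no divisor's leading term divides it; move \tfrac{62}{9}y to the remainder.
  leading term 1: no divisor's leading term divides it; move 2 to the remainder.
  remainder 2yz + \tfrac{62}{9}y + 2 ≠ 0; add g_3 = 2yz + \tfrac{62}{9}y + 2 to the basis.

The other S-polynomials (S(f_1,g_3), S(f_2,g_3)) all reduce to 0 modulo the current basis, so we have a Gröbner basis.
Inter-reduce: drop elements whose leading term is divisible by another's, tail-reduce, and make monic.

G = {x + \tfrac{10}{9}y, yz + \tfrac{31}{9}y + 1}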